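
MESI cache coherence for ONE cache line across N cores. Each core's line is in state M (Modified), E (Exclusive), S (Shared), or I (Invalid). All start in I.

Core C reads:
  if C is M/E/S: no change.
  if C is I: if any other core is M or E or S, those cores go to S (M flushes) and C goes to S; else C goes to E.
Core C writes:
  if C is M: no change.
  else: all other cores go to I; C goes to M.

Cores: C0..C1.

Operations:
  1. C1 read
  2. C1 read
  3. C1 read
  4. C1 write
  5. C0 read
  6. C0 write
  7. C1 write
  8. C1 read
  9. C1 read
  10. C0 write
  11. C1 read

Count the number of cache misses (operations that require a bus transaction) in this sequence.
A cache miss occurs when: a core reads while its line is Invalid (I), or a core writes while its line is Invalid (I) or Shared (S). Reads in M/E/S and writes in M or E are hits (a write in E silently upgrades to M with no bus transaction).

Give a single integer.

Op 1: C1 read [C1 read from I: no other sharers -> C1=E (exclusive)] -> [I,E] [MISS #1: read from I]
Op 2: C1 read [C1 read: already in E, no change] -> [I,E] [hit: read from E]
Op 3: C1 read [C1 read: already in E, no change] -> [I,E] [hit: read from E]
Op 4: C1 write [C1 write: invalidate none -> C1=M] -> [I,M] [hit: write from E is a silent E->M upgrade, no bus transaction]
Op 5: C0 read [C0 read from I: others=['C1=M'] -> C0=S, others downsized to S] -> [S,S] [MISS #2: read from I]
Op 6: C0 write [C0 write: invalidate ['C1=S'] -> C0=M] -> [M,I] [MISS #3: write from S]
Op 7: C1 write [C1 write: invalidate ['C0=M'] -> C1=M] -> [I,M] [MISS #4: write from I]
Op 8: C1 read [C1 read: already in M, no change] -> [I,M] [hit: read from M]
Op 9: C1 read [C1 read: already in M, no change] -> [I,M] [hit: read from M]
Op 10: C0 write [C0 write: invalidate ['C1=M'] -> C0=M] -> [M,I] [MISS #5: write from I]
Op 11: C1 read [C1 read from I: others=['C0=M'] -> C1=S, others downsized to S] -> [S,S] [MISS #6: read from I]

Answer: 6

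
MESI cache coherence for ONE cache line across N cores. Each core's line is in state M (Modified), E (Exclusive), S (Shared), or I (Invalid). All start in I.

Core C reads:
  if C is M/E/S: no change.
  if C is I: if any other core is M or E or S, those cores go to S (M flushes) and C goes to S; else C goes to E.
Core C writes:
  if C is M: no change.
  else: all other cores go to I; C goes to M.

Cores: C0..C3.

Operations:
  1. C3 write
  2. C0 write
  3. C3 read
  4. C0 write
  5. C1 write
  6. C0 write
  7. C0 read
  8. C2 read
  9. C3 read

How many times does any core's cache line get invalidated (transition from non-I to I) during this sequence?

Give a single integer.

Op 1: C3 write [C3 write: invalidate none -> C3=M] -> [I,I,I,M] (invalidations this op: 0; running total: 0)
Op 2: C0 write [C0 write: invalidate ['C3=M'] -> C0=M] -> [M,I,I,I] (invalidations this op: 1; running total: 1)
Op 3: C3 read [C3 read from I: others=['C0=M'] -> C3=S, others downsized to S] -> [S,I,I,S] (invalidations this op: 0; running total: 1)
Op 4: C0 write [C0 write: invalidate ['C3=S'] -> C0=M] -> [M,I,I,I] (invalidations this op: 1; running total: 2)
Op 5: C1 write [C1 write: invalidate ['C0=M'] -> C1=M] -> [I,M,I,I] (invalidations this op: 1; running total: 3)
Op 6: C0 write [C0 write: invalidate ['C1=M'] -> C0=M] -> [M,I,I,I] (invalidations this op: 1; running total: 4)
Op 7: C0 read [C0 read: already in M, no change] -> [M,I,I,I] (invalidations this op: 0; running total: 4)
Op 8: C2 read [C2 read from I: others=['C0=M'] -> C2=S, others downsized to S] -> [S,I,S,I] (invalidations this op: 0; running total: 4)
Op 9: C3 read [C3 read from I: others=['C0=S', 'C2=S'] -> C3=S, others downsized to S] -> [S,I,S,S] (invalidations this op: 0; running total: 4)

Answer: 4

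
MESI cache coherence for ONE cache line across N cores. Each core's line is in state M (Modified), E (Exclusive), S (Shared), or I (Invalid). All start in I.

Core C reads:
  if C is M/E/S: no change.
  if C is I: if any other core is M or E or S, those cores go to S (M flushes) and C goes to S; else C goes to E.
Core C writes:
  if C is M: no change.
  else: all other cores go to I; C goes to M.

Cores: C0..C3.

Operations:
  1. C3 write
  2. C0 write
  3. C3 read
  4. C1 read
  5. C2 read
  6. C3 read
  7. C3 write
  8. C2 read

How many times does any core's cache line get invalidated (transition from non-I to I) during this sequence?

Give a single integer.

Op 1: C3 write [C3 write: invalidate none -> C3=M] -> [I,I,I,M] (invalidations this op: 0; running total: 0)
Op 2: C0 write [C0 write: invalidate ['C3=M'] -> C0=M] -> [M,I,I,I] (invalidations this op: 1; running total: 1)
Op 3: C3 read [C3 read from I: others=['C0=M'] -> C3=S, others downsized to S] -> [S,I,I,S] (invalidations this op: 0; running total: 1)
Op 4: C1 read [C1 read from I: others=['C0=S', 'C3=S'] -> C1=S, others downsized to S] -> [S,S,I,S] (invalidations this op: 0; running total: 1)
Op 5: C2 read [C2 read from I: others=['C0=S', 'C1=S', 'C3=S'] -> C2=S, others downsized to S] -> [S,S,S,S] (invalidations this op: 0; running total: 1)
Op 6: C3 read [C3 read: already in S, no change] -> [S,S,S,S] (invalidations this op: 0; running total: 1)
Op 7: C3 write [C3 write: invalidate ['C0=S', 'C1=S', 'C2=S'] -> C3=M] -> [I,I,I,M] (invalidations this op: 3; running total: 4)
Op 8: C2 read [C2 read from I: others=['C3=M'] -> C2=S, others downsized to S] -> [I,I,S,S] (invalidations this op: 0; running total: 4)

Answer: 4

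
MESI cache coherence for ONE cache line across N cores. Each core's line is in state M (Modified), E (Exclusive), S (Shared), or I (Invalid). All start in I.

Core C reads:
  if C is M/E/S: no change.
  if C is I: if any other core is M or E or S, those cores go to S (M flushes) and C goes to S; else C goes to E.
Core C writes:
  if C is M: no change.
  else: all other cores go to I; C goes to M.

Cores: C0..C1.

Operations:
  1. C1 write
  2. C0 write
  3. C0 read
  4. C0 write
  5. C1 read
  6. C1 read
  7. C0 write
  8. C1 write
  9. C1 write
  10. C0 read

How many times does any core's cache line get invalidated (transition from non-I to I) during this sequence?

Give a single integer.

Op 1: C1 write [C1 write: invalidate none -> C1=M] -> [I,M] (invalidations this op: 0; running total: 0)
Op 2: C0 write [C0 write: invalidate ['C1=M'] -> C0=M] -> [M,I] (invalidations this op: 1; running total: 1)
Op 3: C0 read [C0 read: already in M, no change] -> [M,I] (invalidations this op: 0; running total: 1)
Op 4: C0 write [C0 write: already M (modified), no change] -> [M,I] (invalidations this op: 0; running total: 1)
Op 5: C1 read [C1 read from I: others=['C0=M'] -> C1=S, others downsized to S] -> [S,S] (invalidations this op: 0; running total: 1)
Op 6: C1 read [C1 read: already in S, no change] -> [S,S] (invalidations this op: 0; running total: 1)
Op 7: C0 write [C0 write: invalidate ['C1=S'] -> C0=M] -> [M,I] (invalidations this op: 1; running total: 2)
Op 8: C1 write [C1 write: invalidate ['C0=M'] -> C1=M] -> [I,M] (invalidations this op: 1; running total: 3)
Op 9: C1 write [C1 write: already M (modified), no change] -> [I,M] (invalidations this op: 0; running total: 3)
Op 10: C0 read [C0 read from I: others=['C1=M'] -> C0=S, others downsized to S] -> [S,S] (invalidations this op: 0; running total: 3)

Answer: 3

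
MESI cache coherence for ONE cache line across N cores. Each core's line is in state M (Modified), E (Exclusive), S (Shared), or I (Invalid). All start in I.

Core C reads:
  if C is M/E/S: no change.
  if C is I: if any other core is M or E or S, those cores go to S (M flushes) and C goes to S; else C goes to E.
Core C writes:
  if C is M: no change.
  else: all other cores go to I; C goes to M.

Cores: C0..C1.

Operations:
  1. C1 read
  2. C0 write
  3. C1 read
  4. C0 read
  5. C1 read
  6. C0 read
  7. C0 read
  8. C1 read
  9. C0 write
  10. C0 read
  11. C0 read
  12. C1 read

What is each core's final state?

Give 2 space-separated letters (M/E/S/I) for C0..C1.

Answer: S S

Derivation:
Op 1: C1 read [C1 read from I: no other sharers -> C1=E (exclusive)] -> [I,E]
Op 2: C0 write [C0 write: invalidate ['C1=E'] -> C0=M] -> [M,I]
Op 3: C1 read [C1 read from I: others=['C0=M'] -> C1=S, others downsized to S] -> [S,S]
Op 4: C0 read [C0 read: already in S, no change] -> [S,S]
Op 5: C1 read [C1 read: already in S, no change] -> [S,S]
Op 6: C0 read [C0 read: already in S, no change] -> [S,S]
Op 7: C0 read [C0 read: already in S, no change] -> [S,S]
Op 8: C1 read [C1 read: already in S, no change] -> [S,S]
Op 9: C0 write [C0 write: invalidate ['C1=S'] -> C0=M] -> [M,I]
Op 10: C0 read [C0 read: already in M, no change] -> [M,I]
Op 11: C0 read [C0 read: already in M, no change] -> [M,I]
Op 12: C1 read [C1 read from I: others=['C0=M'] -> C1=S, others downsized to S] -> [S,S]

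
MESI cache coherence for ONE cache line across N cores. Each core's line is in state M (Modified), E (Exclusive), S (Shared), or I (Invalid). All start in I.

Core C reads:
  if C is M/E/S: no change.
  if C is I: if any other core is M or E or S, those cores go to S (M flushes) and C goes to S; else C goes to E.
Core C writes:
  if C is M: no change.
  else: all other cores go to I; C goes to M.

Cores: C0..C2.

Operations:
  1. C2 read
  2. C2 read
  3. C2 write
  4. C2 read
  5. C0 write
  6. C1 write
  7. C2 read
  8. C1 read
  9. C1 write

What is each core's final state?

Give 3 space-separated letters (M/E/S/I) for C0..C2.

Answer: I M I

Derivation:
Op 1: C2 read [C2 read from I: no other sharers -> C2=E (exclusive)] -> [I,I,E]
Op 2: C2 read [C2 read: already in E, no change] -> [I,I,E]
Op 3: C2 write [C2 write: invalidate none -> C2=M] -> [I,I,M]
Op 4: C2 read [C2 read: already in M, no change] -> [I,I,M]
Op 5: C0 write [C0 write: invalidate ['C2=M'] -> C0=M] -> [M,I,I]
Op 6: C1 write [C1 write: invalidate ['C0=M'] -> C1=M] -> [I,M,I]
Op 7: C2 read [C2 read from I: others=['C1=M'] -> C2=S, others downsized to S] -> [I,S,S]
Op 8: C1 read [C1 read: already in S, no change] -> [I,S,S]
Op 9: C1 write [C1 write: invalidate ['C2=S'] -> C1=M] -> [I,M,I]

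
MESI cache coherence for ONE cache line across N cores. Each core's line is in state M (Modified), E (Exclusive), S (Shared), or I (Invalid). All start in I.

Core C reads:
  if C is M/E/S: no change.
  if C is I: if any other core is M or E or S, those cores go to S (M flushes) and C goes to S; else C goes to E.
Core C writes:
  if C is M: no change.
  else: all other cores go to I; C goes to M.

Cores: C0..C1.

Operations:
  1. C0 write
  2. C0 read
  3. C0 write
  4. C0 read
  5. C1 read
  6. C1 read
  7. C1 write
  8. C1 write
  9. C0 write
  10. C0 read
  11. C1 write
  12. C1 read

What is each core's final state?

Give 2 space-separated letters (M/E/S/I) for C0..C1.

Answer: I M

Derivation:
Op 1: C0 write [C0 write: invalidate none -> C0=M] -> [M,I]
Op 2: C0 read [C0 read: already in M, no change] -> [M,I]
Op 3: C0 write [C0 write: already M (modified), no change] -> [M,I]
Op 4: C0 read [C0 read: already in M, no change] -> [M,I]
Op 5: C1 read [C1 read from I: others=['C0=M'] -> C1=S, others downsized to S] -> [S,S]
Op 6: C1 read [C1 read: already in S, no change] -> [S,S]
Op 7: C1 write [C1 write: invalidate ['C0=S'] -> C1=M] -> [I,M]
Op 8: C1 write [C1 write: already M (modified), no change] -> [I,M]
Op 9: C0 write [C0 write: invalidate ['C1=M'] -> C0=M] -> [M,I]
Op 10: C0 read [C0 read: already in M, no change] -> [M,I]
Op 11: C1 write [C1 write: invalidate ['C0=M'] -> C1=M] -> [I,M]
Op 12: C1 read [C1 read: already in M, no change] -> [I,M]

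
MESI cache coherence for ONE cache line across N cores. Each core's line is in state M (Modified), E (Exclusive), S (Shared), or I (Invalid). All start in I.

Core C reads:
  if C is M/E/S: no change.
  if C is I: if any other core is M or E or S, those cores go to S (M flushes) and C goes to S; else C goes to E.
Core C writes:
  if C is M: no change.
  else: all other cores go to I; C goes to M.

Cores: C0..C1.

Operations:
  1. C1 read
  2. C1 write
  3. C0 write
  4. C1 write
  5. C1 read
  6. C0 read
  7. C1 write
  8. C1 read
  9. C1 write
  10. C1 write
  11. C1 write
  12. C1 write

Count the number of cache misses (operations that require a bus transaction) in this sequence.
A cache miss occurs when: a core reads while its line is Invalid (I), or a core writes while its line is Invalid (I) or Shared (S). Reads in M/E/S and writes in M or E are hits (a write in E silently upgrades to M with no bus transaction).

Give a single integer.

Answer: 5

Derivation:
Op 1: C1 read [C1 read from I: no other sharers -> C1=E (exclusive)] -> [I,E] [MISS #1: read from I]
Op 2: C1 write [C1 write: invalidate none -> C1=M] -> [I,M] [hit: write from E is a silent E->M upgrade, no bus transaction]
Op 3: C0 write [C0 write: invalidate ['C1=M'] -> C0=M] -> [M,I] [MISS #2: write from I]
Op 4: C1 write [C1 write: invalidate ['C0=M'] -> C1=M] -> [I,M] [MISS #3: write from I]
Op 5: C1 read [C1 read: already in M, no change] -> [I,M] [hit: read from M]
Op 6: C0 read [C0 read from I: others=['C1=M'] -> C0=S, others downsized to S] -> [S,S] [MISS #4: read from I]
Op 7: C1 write [C1 write: invalidate ['C0=S'] -> C1=M] -> [I,M] [MISS #5: write from S]
Op 8: C1 read [C1 read: already in M, no change] -> [I,M] [hit: read from M]
Op 9: C1 write [C1 write: already M (modified), no change] -> [I,M] [hit: write from M]
Op 10: C1 write [C1 write: already M (modified), no change] -> [I,M] [hit: write from M]
Op 11: C1 write [C1 write: already M (modified), no change] -> [I,M] [hit: write from M]
Op 12: C1 write [C1 write: already M (modified), no change] -> [I,M] [hit: write from M]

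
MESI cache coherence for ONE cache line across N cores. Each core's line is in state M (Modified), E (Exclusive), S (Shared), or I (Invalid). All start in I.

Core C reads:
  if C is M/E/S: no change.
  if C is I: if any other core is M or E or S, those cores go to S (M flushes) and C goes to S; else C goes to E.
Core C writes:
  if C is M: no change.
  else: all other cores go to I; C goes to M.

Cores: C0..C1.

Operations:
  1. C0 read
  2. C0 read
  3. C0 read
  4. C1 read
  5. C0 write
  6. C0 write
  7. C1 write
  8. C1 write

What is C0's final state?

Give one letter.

Op 1: C0 read [C0 read from I: no other sharers -> C0=E (exclusive)] -> [E,I]
Op 2: C0 read [C0 read: already in E, no change] -> [E,I]
Op 3: C0 read [C0 read: already in E, no change] -> [E,I]
Op 4: C1 read [C1 read from I: others=['C0=E'] -> C1=S, others downsized to S] -> [S,S]
Op 5: C0 write [C0 write: invalidate ['C1=S'] -> C0=M] -> [M,I]
Op 6: C0 write [C0 write: already M (modified), no change] -> [M,I]
Op 7: C1 write [C1 write: invalidate ['C0=M'] -> C1=M] -> [I,M]
Op 8: C1 write [C1 write: already M (modified), no change] -> [I,M]

Answer: I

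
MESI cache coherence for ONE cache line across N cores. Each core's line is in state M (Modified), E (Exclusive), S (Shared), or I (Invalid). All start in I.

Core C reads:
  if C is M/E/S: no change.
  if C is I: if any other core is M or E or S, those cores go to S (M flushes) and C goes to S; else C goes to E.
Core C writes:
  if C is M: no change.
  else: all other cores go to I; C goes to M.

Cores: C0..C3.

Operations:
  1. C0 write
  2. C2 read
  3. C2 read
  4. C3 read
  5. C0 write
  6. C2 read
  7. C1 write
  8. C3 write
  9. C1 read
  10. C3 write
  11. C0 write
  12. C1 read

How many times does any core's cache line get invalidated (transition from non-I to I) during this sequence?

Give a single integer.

Answer: 7

Derivation:
Op 1: C0 write [C0 write: invalidate none -> C0=M] -> [M,I,I,I] (invalidations this op: 0; running total: 0)
Op 2: C2 read [C2 read from I: others=['C0=M'] -> C2=S, others downsized to S] -> [S,I,S,I] (invalidations this op: 0; running total: 0)
Op 3: C2 read [C2 read: already in S, no change] -> [S,I,S,I] (invalidations this op: 0; running total: 0)
Op 4: C3 read [C3 read from I: others=['C0=S', 'C2=S'] -> C3=S, others downsized to S] -> [S,I,S,S] (invalidations this op: 0; running total: 0)
Op 5: C0 write [C0 write: invalidate ['C2=S', 'C3=S'] -> C0=M] -> [M,I,I,I] (invalidations this op: 2; running total: 2)
Op 6: C2 read [C2 read from I: others=['C0=M'] -> C2=S, others downsized to S] -> [S,I,S,I] (invalidations this op: 0; running total: 2)
Op 7: C1 write [C1 write: invalidate ['C0=S', 'C2=S'] -> C1=M] -> [I,M,I,I] (invalidations this op: 2; running total: 4)
Op 8: C3 write [C3 write: invalidate ['C1=M'] -> C3=M] -> [I,I,I,M] (invalidations this op: 1; running total: 5)
Op 9: C1 read [C1 read from I: others=['C3=M'] -> C1=S, others downsized to S] -> [I,S,I,S] (invalidations this op: 0; running total: 5)
Op 10: C3 write [C3 write: invalidate ['C1=S'] -> C3=M] -> [I,I,I,M] (invalidations this op: 1; running total: 6)
Op 11: C0 write [C0 write: invalidate ['C3=M'] -> C0=M] -> [M,I,I,I] (invalidations this op: 1; running total: 7)
Op 12: C1 read [C1 read from I: others=['C0=M'] -> C1=S, others downsized to S] -> [S,S,I,I] (invalidations this op: 0; running total: 7)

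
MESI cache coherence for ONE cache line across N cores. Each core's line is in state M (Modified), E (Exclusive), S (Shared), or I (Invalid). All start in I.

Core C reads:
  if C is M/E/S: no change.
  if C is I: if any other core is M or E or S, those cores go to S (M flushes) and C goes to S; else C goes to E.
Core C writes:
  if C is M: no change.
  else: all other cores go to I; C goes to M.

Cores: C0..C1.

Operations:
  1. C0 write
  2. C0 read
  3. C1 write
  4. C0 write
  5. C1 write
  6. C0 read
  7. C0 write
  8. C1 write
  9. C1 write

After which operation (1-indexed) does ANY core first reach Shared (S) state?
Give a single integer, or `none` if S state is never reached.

Op 1: C0 write [C0 write: invalidate none -> C0=M] -> [M,I]
Op 2: C0 read [C0 read: already in M, no change] -> [M,I]
Op 3: C1 write [C1 write: invalidate ['C0=M'] -> C1=M] -> [I,M]
Op 4: C0 write [C0 write: invalidate ['C1=M'] -> C0=M] -> [M,I]
Op 5: C1 write [C1 write: invalidate ['C0=M'] -> C1=M] -> [I,M]
Op 6: C0 read [C0 read from I: others=['C1=M'] -> C0=S, others downsized to S] -> [S,S]
  -> First S state at op 6; remaining ops need not be traced.

Answer: 6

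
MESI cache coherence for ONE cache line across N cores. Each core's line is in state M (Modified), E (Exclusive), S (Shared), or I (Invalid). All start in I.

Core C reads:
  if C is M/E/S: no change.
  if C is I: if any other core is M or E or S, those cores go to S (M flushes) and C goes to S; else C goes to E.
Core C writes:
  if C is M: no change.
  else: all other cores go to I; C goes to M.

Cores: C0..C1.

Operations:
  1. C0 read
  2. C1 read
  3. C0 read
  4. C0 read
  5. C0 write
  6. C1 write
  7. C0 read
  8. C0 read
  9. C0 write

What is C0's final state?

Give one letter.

Op 1: C0 read [C0 read from I: no other sharers -> C0=E (exclusive)] -> [E,I]
Op 2: C1 read [C1 read from I: others=['C0=E'] -> C1=S, others downsized to S] -> [S,S]
Op 3: C0 read [C0 read: already in S, no change] -> [S,S]
Op 4: C0 read [C0 read: already in S, no change] -> [S,S]
Op 5: C0 write [C0 write: invalidate ['C1=S'] -> C0=M] -> [M,I]
Op 6: C1 write [C1 write: invalidate ['C0=M'] -> C1=M] -> [I,M]
Op 7: C0 read [C0 read from I: others=['C1=M'] -> C0=S, others downsized to S] -> [S,S]
Op 8: C0 read [C0 read: already in S, no change] -> [S,S]
Op 9: C0 write [C0 write: invalidate ['C1=S'] -> C0=M] -> [M,I]

Answer: M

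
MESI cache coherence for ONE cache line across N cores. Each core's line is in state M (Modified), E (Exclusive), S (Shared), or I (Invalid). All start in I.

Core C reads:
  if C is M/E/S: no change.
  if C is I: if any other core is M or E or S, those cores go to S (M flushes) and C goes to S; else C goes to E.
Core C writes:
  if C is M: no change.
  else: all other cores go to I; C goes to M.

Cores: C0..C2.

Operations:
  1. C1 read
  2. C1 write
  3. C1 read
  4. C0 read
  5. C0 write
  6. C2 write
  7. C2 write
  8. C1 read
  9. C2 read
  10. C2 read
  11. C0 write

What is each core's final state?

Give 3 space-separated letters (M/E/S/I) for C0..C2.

Answer: M I I

Derivation:
Op 1: C1 read [C1 read from I: no other sharers -> C1=E (exclusive)] -> [I,E,I]
Op 2: C1 write [C1 write: invalidate none -> C1=M] -> [I,M,I]
Op 3: C1 read [C1 read: already in M, no change] -> [I,M,I]
Op 4: C0 read [C0 read from I: others=['C1=M'] -> C0=S, others downsized to S] -> [S,S,I]
Op 5: C0 write [C0 write: invalidate ['C1=S'] -> C0=M] -> [M,I,I]
Op 6: C2 write [C2 write: invalidate ['C0=M'] -> C2=M] -> [I,I,M]
Op 7: C2 write [C2 write: already M (modified), no change] -> [I,I,M]
Op 8: C1 read [C1 read from I: others=['C2=M'] -> C1=S, others downsized to S] -> [I,S,S]
Op 9: C2 read [C2 read: already in S, no change] -> [I,S,S]
Op 10: C2 read [C2 read: already in S, no change] -> [I,S,S]
Op 11: C0 write [C0 write: invalidate ['C1=S', 'C2=S'] -> C0=M] -> [M,I,I]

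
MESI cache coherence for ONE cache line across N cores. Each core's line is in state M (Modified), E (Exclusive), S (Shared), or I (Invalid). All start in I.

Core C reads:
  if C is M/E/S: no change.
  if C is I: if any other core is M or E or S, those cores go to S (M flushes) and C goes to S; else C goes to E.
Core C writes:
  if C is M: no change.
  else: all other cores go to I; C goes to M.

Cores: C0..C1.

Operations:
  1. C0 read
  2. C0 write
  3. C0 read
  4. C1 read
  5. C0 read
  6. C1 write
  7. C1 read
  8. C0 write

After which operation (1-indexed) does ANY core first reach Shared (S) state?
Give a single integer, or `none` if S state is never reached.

Op 1: C0 read [C0 read from I: no other sharers -> C0=E (exclusive)] -> [E,I]
Op 2: C0 write [C0 write: invalidate none -> C0=M] -> [M,I]
Op 3: C0 read [C0 read: already in M, no change] -> [M,I]
Op 4: C1 read [C1 read from I: others=['C0=M'] -> C1=S, others downsized to S] -> [S,S]
  -> First S state at op 4; remaining ops need not be traced.

Answer: 4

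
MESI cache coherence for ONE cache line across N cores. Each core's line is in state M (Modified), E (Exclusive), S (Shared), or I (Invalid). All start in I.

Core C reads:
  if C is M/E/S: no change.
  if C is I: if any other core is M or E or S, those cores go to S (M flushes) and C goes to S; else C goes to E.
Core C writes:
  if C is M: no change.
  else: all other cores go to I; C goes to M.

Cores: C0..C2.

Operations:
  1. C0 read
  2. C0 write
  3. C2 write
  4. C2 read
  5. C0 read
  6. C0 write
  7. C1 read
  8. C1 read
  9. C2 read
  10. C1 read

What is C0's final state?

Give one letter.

Op 1: C0 read [C0 read from I: no other sharers -> C0=E (exclusive)] -> [E,I,I]
Op 2: C0 write [C0 write: invalidate none -> C0=M] -> [M,I,I]
Op 3: C2 write [C2 write: invalidate ['C0=M'] -> C2=M] -> [I,I,M]
Op 4: C2 read [C2 read: already in M, no change] -> [I,I,M]
Op 5: C0 read [C0 read from I: others=['C2=M'] -> C0=S, others downsized to S] -> [S,I,S]
Op 6: C0 write [C0 write: invalidate ['C2=S'] -> C0=M] -> [M,I,I]
Op 7: C1 read [C1 read from I: others=['C0=M'] -> C1=S, others downsized to S] -> [S,S,I]
Op 8: C1 read [C1 read: already in S, no change] -> [S,S,I]
Op 9: C2 read [C2 read from I: others=['C0=S', 'C1=S'] -> C2=S, others downsized to S] -> [S,S,S]
Op 10: C1 read [C1 read: already in S, no change] -> [S,S,S]

Answer: S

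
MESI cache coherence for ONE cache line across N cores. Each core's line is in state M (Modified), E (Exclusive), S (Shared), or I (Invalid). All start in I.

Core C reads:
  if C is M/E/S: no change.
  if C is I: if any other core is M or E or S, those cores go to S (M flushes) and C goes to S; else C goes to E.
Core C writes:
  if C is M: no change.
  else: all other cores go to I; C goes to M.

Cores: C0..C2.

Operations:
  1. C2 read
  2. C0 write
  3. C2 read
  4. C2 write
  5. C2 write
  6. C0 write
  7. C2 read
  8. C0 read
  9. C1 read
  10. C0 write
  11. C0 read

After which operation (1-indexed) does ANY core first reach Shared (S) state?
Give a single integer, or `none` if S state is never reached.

Answer: 3

Derivation:
Op 1: C2 read [C2 read from I: no other sharers -> C2=E (exclusive)] -> [I,I,E]
Op 2: C0 write [C0 write: invalidate ['C2=E'] -> C0=M] -> [M,I,I]
Op 3: C2 read [C2 read from I: others=['C0=M'] -> C2=S, others downsized to S] -> [S,I,S]
  -> First S state at op 3; remaining ops need not be traced.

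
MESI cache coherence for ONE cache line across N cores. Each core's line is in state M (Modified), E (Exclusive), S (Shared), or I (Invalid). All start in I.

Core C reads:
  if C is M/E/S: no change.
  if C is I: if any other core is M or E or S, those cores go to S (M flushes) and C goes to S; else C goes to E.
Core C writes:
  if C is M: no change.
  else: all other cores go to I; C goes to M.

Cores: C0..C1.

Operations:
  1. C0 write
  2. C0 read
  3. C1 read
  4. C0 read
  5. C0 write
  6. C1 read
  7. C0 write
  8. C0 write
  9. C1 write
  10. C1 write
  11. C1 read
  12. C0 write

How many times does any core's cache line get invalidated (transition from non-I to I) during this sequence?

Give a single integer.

Answer: 4

Derivation:
Op 1: C0 write [C0 write: invalidate none -> C0=M] -> [M,I] (invalidations this op: 0; running total: 0)
Op 2: C0 read [C0 read: already in M, no change] -> [M,I] (invalidations this op: 0; running total: 0)
Op 3: C1 read [C1 read from I: others=['C0=M'] -> C1=S, others downsized to S] -> [S,S] (invalidations this op: 0; running total: 0)
Op 4: C0 read [C0 read: already in S, no change] -> [S,S] (invalidations this op: 0; running total: 0)
Op 5: C0 write [C0 write: invalidate ['C1=S'] -> C0=M] -> [M,I] (invalidations this op: 1; running total: 1)
Op 6: C1 read [C1 read from I: others=['C0=M'] -> C1=S, others downsized to S] -> [S,S] (invalidations this op: 0; running total: 1)
Op 7: C0 write [C0 write: invalidate ['C1=S'] -> C0=M] -> [M,I] (invalidations this op: 1; running total: 2)
Op 8: C0 write [C0 write: already M (modified), no change] -> [M,I] (invalidations this op: 0; running total: 2)
Op 9: C1 write [C1 write: invalidate ['C0=M'] -> C1=M] -> [I,M] (invalidations this op: 1; running total: 3)
Op 10: C1 write [C1 write: already M (modified), no change] -> [I,M] (invalidations this op: 0; running total: 3)
Op 11: C1 read [C1 read: already in M, no change] -> [I,M] (invalidations this op: 0; running total: 3)
Op 12: C0 write [C0 write: invalidate ['C1=M'] -> C0=M] -> [M,I] (invalidations this op: 1; running total: 4)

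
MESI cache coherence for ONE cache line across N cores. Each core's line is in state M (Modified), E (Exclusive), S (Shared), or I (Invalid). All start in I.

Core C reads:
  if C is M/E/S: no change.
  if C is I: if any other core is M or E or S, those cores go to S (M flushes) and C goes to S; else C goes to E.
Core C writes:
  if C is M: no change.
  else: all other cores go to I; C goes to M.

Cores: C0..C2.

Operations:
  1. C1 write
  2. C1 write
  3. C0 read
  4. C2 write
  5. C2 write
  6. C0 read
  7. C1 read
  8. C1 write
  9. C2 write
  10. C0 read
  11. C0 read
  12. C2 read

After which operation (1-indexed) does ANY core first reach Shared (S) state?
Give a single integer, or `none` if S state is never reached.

Answer: 3

Derivation:
Op 1: C1 write [C1 write: invalidate none -> C1=M] -> [I,M,I]
Op 2: C1 write [C1 write: already M (modified), no change] -> [I,M,I]
Op 3: C0 read [C0 read from I: others=['C1=M'] -> C0=S, others downsized to S] -> [S,S,I]
  -> First S state at op 3; remaining ops need not be traced.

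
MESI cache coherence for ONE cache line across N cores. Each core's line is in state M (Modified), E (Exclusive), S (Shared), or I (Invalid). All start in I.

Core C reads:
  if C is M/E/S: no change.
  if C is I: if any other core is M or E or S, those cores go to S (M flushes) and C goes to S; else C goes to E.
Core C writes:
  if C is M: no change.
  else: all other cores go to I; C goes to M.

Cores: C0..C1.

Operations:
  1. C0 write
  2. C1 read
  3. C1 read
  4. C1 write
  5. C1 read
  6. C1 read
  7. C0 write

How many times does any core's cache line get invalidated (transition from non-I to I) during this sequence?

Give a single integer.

Op 1: C0 write [C0 write: invalidate none -> C0=M] -> [M,I] (invalidations this op: 0; running total: 0)
Op 2: C1 read [C1 read from I: others=['C0=M'] -> C1=S, others downsized to S] -> [S,S] (invalidations this op: 0; running total: 0)
Op 3: C1 read [C1 read: already in S, no change] -> [S,S] (invalidations this op: 0; running total: 0)
Op 4: C1 write [C1 write: invalidate ['C0=S'] -> C1=M] -> [I,M] (invalidations this op: 1; running total: 1)
Op 5: C1 read [C1 read: already in M, no change] -> [I,M] (invalidations this op: 0; running total: 1)
Op 6: C1 read [C1 read: already in M, no change] -> [I,M] (invalidations this op: 0; running total: 1)
Op 7: C0 write [C0 write: invalidate ['C1=M'] -> C0=M] -> [M,I] (invalidations this op: 1; running total: 2)

Answer: 2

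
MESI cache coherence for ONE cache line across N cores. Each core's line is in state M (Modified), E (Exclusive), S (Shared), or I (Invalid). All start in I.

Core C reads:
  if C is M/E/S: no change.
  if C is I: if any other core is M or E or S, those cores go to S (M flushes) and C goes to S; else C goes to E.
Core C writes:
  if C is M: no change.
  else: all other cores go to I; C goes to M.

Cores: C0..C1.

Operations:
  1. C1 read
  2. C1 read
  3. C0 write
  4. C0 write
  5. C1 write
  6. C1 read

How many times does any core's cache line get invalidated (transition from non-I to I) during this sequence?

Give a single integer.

Op 1: C1 read [C1 read from I: no other sharers -> C1=E (exclusive)] -> [I,E] (invalidations this op: 0; running total: 0)
Op 2: C1 read [C1 read: already in E, no change] -> [I,E] (invalidations this op: 0; running total: 0)
Op 3: C0 write [C0 write: invalidate ['C1=E'] -> C0=M] -> [M,I] (invalidations this op: 1; running total: 1)
Op 4: C0 write [C0 write: already M (modified), no change] -> [M,I] (invalidations this op: 0; running total: 1)
Op 5: C1 write [C1 write: invalidate ['C0=M'] -> C1=M] -> [I,M] (invalidations this op: 1; running total: 2)
Op 6: C1 read [C1 read: already in M, no change] -> [I,M] (invalidations this op: 0; running total: 2)

Answer: 2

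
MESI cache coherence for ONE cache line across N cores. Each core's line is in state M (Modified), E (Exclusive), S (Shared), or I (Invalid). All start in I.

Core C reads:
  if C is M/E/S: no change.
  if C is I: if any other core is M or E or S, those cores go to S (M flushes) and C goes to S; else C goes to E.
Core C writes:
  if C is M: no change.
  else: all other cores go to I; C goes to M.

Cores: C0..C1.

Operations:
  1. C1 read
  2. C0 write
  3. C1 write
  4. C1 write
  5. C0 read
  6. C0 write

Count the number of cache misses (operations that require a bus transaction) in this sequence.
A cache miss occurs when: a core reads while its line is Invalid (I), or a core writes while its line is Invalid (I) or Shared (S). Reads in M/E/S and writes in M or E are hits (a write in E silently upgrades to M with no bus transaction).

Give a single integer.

Op 1: C1 read [C1 read from I: no other sharers -> C1=E (exclusive)] -> [I,E] [MISS #1: read from I]
Op 2: C0 write [C0 write: invalidate ['C1=E'] -> C0=M] -> [M,I] [MISS #2: write from I]
Op 3: C1 write [C1 write: invalidate ['C0=M'] -> C1=M] -> [I,M] [MISS #3: write from I]
Op 4: C1 write [C1 write: already M (modified), no change] -> [I,M] [hit: write from M]
Op 5: C0 read [C0 read from I: others=['C1=M'] -> C0=S, others downsized to S] -> [S,S] [MISS #4: read from I]
Op 6: C0 write [C0 write: invalidate ['C1=S'] -> C0=M] -> [M,I] [MISS #5: write from S]

Answer: 5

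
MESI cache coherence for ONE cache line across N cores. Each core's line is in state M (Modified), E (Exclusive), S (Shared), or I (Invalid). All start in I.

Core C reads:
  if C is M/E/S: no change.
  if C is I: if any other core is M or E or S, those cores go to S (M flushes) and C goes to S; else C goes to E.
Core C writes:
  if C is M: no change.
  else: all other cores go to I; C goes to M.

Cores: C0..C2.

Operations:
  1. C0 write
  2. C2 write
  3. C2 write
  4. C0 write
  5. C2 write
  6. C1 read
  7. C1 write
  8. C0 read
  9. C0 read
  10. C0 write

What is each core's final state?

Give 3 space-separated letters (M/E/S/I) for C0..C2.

Op 1: C0 write [C0 write: invalidate none -> C0=M] -> [M,I,I]
Op 2: C2 write [C2 write: invalidate ['C0=M'] -> C2=M] -> [I,I,M]
Op 3: C2 write [C2 write: already M (modified), no change] -> [I,I,M]
Op 4: C0 write [C0 write: invalidate ['C2=M'] -> C0=M] -> [M,I,I]
Op 5: C2 write [C2 write: invalidate ['C0=M'] -> C2=M] -> [I,I,M]
Op 6: C1 read [C1 read from I: others=['C2=M'] -> C1=S, others downsized to S] -> [I,S,S]
Op 7: C1 write [C1 write: invalidate ['C2=S'] -> C1=M] -> [I,M,I]
Op 8: C0 read [C0 read from I: others=['C1=M'] -> C0=S, others downsized to S] -> [S,S,I]
Op 9: C0 read [C0 read: already in S, no change] -> [S,S,I]
Op 10: C0 write [C0 write: invalidate ['C1=S'] -> C0=M] -> [M,I,I]

Answer: M I I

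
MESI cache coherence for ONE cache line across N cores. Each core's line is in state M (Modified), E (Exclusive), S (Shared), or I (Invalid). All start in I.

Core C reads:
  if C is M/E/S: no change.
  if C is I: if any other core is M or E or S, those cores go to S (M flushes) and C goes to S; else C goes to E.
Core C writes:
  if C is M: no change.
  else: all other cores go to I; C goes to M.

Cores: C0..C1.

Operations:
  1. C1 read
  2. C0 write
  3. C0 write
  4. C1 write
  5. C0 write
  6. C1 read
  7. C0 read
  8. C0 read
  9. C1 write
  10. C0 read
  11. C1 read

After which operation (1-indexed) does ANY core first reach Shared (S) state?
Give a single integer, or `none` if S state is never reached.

Answer: 6

Derivation:
Op 1: C1 read [C1 read from I: no other sharers -> C1=E (exclusive)] -> [I,E]
Op 2: C0 write [C0 write: invalidate ['C1=E'] -> C0=M] -> [M,I]
Op 3: C0 write [C0 write: already M (modified), no change] -> [M,I]
Op 4: C1 write [C1 write: invalidate ['C0=M'] -> C1=M] -> [I,M]
Op 5: C0 write [C0 write: invalidate ['C1=M'] -> C0=M] -> [M,I]
Op 6: C1 read [C1 read from I: others=['C0=M'] -> C1=S, others downsized to S] -> [S,S]
  -> First S state at op 6; remaining ops need not be traced.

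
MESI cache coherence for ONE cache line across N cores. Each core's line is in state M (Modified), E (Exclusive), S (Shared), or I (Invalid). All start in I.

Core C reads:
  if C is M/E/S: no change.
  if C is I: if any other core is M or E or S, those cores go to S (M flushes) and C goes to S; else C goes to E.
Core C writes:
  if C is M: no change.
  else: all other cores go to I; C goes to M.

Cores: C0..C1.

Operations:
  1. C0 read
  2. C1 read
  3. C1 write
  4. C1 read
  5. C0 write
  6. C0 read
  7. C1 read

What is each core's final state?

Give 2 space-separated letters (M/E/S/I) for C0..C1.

Answer: S S

Derivation:
Op 1: C0 read [C0 read from I: no other sharers -> C0=E (exclusive)] -> [E,I]
Op 2: C1 read [C1 read from I: others=['C0=E'] -> C1=S, others downsized to S] -> [S,S]
Op 3: C1 write [C1 write: invalidate ['C0=S'] -> C1=M] -> [I,M]
Op 4: C1 read [C1 read: already in M, no change] -> [I,M]
Op 5: C0 write [C0 write: invalidate ['C1=M'] -> C0=M] -> [M,I]
Op 6: C0 read [C0 read: already in M, no change] -> [M,I]
Op 7: C1 read [C1 read from I: others=['C0=M'] -> C1=S, others downsized to S] -> [S,S]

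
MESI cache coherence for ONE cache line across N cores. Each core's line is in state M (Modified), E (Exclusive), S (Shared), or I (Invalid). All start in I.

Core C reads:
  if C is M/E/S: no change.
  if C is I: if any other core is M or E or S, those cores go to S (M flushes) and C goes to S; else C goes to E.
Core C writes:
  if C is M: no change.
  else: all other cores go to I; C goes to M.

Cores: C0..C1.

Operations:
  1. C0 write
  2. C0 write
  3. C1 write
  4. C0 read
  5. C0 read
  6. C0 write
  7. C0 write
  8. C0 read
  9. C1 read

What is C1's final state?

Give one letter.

Answer: S

Derivation:
Op 1: C0 write [C0 write: invalidate none -> C0=M] -> [M,I]
Op 2: C0 write [C0 write: already M (modified), no change] -> [M,I]
Op 3: C1 write [C1 write: invalidate ['C0=M'] -> C1=M] -> [I,M]
Op 4: C0 read [C0 read from I: others=['C1=M'] -> C0=S, others downsized to S] -> [S,S]
Op 5: C0 read [C0 read: already in S, no change] -> [S,S]
Op 6: C0 write [C0 write: invalidate ['C1=S'] -> C0=M] -> [M,I]
Op 7: C0 write [C0 write: already M (modified), no change] -> [M,I]
Op 8: C0 read [C0 read: already in M, no change] -> [M,I]
Op 9: C1 read [C1 read from I: others=['C0=M'] -> C1=S, others downsized to S] -> [S,S]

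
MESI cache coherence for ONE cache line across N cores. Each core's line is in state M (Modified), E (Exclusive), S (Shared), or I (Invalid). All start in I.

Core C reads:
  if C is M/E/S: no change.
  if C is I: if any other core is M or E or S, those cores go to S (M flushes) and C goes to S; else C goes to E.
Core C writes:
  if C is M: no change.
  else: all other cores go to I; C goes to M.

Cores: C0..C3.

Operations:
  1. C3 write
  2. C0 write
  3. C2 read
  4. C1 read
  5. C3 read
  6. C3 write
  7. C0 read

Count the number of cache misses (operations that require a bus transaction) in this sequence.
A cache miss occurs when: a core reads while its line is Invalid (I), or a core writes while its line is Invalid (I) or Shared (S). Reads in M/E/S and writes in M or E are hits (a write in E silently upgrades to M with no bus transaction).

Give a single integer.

Answer: 7

Derivation:
Op 1: C3 write [C3 write: invalidate none -> C3=M] -> [I,I,I,M] [MISS #1: write from I]
Op 2: C0 write [C0 write: invalidate ['C3=M'] -> C0=M] -> [M,I,I,I] [MISS #2: write from I]
Op 3: C2 read [C2 read from I: others=['C0=M'] -> C2=S, others downsized to S] -> [S,I,S,I] [MISS #3: read from I]
Op 4: C1 read [C1 read from I: others=['C0=S', 'C2=S'] -> C1=S, others downsized to S] -> [S,S,S,I] [MISS #4: read from I]
Op 5: C3 read [C3 read from I: others=['C0=S', 'C1=S', 'C2=S'] -> C3=S, others downsized to S] -> [S,S,S,S] [MISS #5: read from I]
Op 6: C3 write [C3 write: invalidate ['C0=S', 'C1=S', 'C2=S'] -> C3=M] -> [I,I,I,M] [MISS #6: write from S]
Op 7: C0 read [C0 read from I: others=['C3=M'] -> C0=S, others downsized to S] -> [S,I,I,S] [MISS #7: read from I]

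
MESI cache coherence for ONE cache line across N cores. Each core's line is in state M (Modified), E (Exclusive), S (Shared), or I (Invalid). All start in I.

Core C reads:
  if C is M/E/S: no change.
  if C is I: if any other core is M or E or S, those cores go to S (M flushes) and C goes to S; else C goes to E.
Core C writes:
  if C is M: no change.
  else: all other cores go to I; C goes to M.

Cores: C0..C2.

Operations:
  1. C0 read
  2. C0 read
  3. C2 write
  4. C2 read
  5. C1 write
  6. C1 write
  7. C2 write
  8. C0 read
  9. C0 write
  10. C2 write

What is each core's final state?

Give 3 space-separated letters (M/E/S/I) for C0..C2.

Op 1: C0 read [C0 read from I: no other sharers -> C0=E (exclusive)] -> [E,I,I]
Op 2: C0 read [C0 read: already in E, no change] -> [E,I,I]
Op 3: C2 write [C2 write: invalidate ['C0=E'] -> C2=M] -> [I,I,M]
Op 4: C2 read [C2 read: already in M, no change] -> [I,I,M]
Op 5: C1 write [C1 write: invalidate ['C2=M'] -> C1=M] -> [I,M,I]
Op 6: C1 write [C1 write: already M (modified), no change] -> [I,M,I]
Op 7: C2 write [C2 write: invalidate ['C1=M'] -> C2=M] -> [I,I,M]
Op 8: C0 read [C0 read from I: others=['C2=M'] -> C0=S, others downsized to S] -> [S,I,S]
Op 9: C0 write [C0 write: invalidate ['C2=S'] -> C0=M] -> [M,I,I]
Op 10: C2 write [C2 write: invalidate ['C0=M'] -> C2=M] -> [I,I,M]

Answer: I I M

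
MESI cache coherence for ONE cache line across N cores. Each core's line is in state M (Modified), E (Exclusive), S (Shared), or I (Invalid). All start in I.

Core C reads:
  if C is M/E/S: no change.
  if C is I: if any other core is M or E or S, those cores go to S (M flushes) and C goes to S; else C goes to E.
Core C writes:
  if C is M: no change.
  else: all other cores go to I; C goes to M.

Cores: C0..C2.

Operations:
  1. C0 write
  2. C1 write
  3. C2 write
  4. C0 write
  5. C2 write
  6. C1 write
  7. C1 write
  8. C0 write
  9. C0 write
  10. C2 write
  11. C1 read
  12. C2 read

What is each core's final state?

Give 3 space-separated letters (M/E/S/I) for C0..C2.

Op 1: C0 write [C0 write: invalidate none -> C0=M] -> [M,I,I]
Op 2: C1 write [C1 write: invalidate ['C0=M'] -> C1=M] -> [I,M,I]
Op 3: C2 write [C2 write: invalidate ['C1=M'] -> C2=M] -> [I,I,M]
Op 4: C0 write [C0 write: invalidate ['C2=M'] -> C0=M] -> [M,I,I]
Op 5: C2 write [C2 write: invalidate ['C0=M'] -> C2=M] -> [I,I,M]
Op 6: C1 write [C1 write: invalidate ['C2=M'] -> C1=M] -> [I,M,I]
Op 7: C1 write [C1 write: already M (modified), no change] -> [I,M,I]
Op 8: C0 write [C0 write: invalidate ['C1=M'] -> C0=M] -> [M,I,I]
Op 9: C0 write [C0 write: already M (modified), no change] -> [M,I,I]
Op 10: C2 write [C2 write: invalidate ['C0=M'] -> C2=M] -> [I,I,M]
Op 11: C1 read [C1 read from I: others=['C2=M'] -> C1=S, others downsized to S] -> [I,S,S]
Op 12: C2 read [C2 read: already in S, no change] -> [I,S,S]

Answer: I S S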